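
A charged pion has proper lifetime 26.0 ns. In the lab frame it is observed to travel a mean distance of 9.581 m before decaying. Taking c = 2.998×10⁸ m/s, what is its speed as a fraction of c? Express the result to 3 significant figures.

Lab distance = (lab lifetime)·v = γτ·βc, so βγ = d/(cτ) = 9.581/(2.998×10⁸ × 2.600×10^-8) = 1.2292.
With βγ = 1.2292: γ² = 1 + (βγ)² = 2.51093, and β = (βγ)/γ = 1.2292/1.58459 = 0.776.

0.776c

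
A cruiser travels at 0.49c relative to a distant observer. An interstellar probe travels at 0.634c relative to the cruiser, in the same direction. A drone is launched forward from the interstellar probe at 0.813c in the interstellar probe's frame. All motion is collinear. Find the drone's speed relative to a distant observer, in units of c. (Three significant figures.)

0.984c

Apply u = (u'+v)/(1+u'v) twice. Drone in the cruiser frame: (0.813+0.634)/(1+0.813·0.634) = 1.447/1.515442 = 0.95484c.
That velocity, transformed to the rest frame of a distant observer: (0.95484+0.49)/(1+0.95484·0.49) = 1.44484/1.4678716 = 0.98431c.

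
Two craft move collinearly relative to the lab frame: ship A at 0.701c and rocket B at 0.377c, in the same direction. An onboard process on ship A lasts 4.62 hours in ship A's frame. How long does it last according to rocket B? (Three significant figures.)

Transform ship A's velocity into rocket B's frame: (0.701 − 0.377)/(1 − 0.701·0.377) = 0.324/0.735723, so the relative speed is 0.44038c.
γ for this relative speed: γ = 1/√(1 − 0.193935) = 1.1138.
Ship A's interval is proper; time dilation gives Δt_B = γΔτ = 1.1138 × 4.62 hours = 5.15 hours.

5.15 hours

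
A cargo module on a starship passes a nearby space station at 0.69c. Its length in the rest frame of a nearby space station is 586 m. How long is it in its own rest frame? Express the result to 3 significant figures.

γ = 1/√(1 − β²) = 1/√(1 − 0.4761) = 1/√0.5239 = 1/0.723809 = 1.3816.
Proper length: L₀ = γ·L = 1.3816 × 586 = 810 m.

810 m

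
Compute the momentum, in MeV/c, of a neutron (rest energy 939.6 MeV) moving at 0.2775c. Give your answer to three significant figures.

γ = 1/√(1 − β²) = 1/√(1 − 0.07700625) = 1/√0.92299375 = 1/0.960726 = 1.0409.
Momentum: p = γβ·mc = 1.0409 × 0.2775 × 939.6 MeV/c = 271 MeV/c.

271 MeV/c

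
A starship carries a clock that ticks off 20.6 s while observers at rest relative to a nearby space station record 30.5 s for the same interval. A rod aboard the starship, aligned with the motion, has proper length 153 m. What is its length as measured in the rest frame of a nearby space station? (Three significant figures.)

The time-dilation ratio gives γ = 30.5/20.6 = 1.48058.
L = L₀/γ = 153/1.48058 = 103 m.

103 m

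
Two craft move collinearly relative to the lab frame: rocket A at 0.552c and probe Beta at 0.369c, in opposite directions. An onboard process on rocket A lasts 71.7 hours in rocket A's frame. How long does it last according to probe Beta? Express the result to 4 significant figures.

111.4 hours

Speed of rocket A in probe Beta's frame: u = (v_A + v_B)/(1 + v_A v_B/c²) = (0.552 + 0.369)/(1 + 0.552×0.369) = 0.921/1.203688 = 0.76515; |u| = 0.76515c.
At |u| = 0.76515c, γ = (1 − 0.585455)^(−1/2) = 1.5532.
The clock on rocket A records proper time, so probe Beta measures Δt = γΔτ = 1.5532 × 71.7 = 111.4 hours.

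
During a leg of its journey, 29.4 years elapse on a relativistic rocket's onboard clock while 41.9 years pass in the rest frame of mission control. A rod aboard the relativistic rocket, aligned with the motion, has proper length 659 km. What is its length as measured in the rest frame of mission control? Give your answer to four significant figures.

The time-dilation ratio gives γ = 41.9/29.4 = 1.42517.
L = L₀/γ = 659/1.42517 = 462.4 km.

462.4 km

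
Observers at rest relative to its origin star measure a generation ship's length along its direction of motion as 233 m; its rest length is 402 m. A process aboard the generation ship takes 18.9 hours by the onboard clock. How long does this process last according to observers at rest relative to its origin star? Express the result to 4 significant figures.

32.61 hours

From L = L₀/γ: γ = 402/233 = 1.72532.
Δt = γΔτ = 1.72532 × 18.9 = 32.61 hours.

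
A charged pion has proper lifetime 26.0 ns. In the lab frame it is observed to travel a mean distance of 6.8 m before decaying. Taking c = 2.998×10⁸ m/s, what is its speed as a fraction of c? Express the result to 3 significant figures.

Let x = d/(cτ) = 6.800 m / (2.998×10⁸ m/s × 2.600×10^-8 s) = 0.87238. Since d = βγcτ, x = βγ = β/√(1−β²).
Solving: β² = x²/(1+x²) = 0.761047/1.761047 = 0.432156, so β = 0.657.

0.657c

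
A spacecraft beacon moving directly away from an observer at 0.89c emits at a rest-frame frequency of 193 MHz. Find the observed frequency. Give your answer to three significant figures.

Relativistic Doppler (source moving away): f_obs = f_src · √((1−β)/(1+β)).
With β = 0.89: factor = √(0.11/1.89) = 0.24125.
f_obs = 193 × 0.24125 = 46.6 MHz.

46.6 MHz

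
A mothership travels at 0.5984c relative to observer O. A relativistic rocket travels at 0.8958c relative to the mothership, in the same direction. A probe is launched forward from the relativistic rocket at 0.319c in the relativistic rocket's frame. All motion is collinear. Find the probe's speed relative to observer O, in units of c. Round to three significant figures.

0.986c

Compose velocities in two stages. Stage 1 (into S'): u₁ = (0.319+0.8958)/(1+0.319×0.8958) = 0.94481.
Stage 2 (into S): u = (0.94481+0.5984)/(1+0.94481×0.5984) = 0.98584, so the speed is 0.986c.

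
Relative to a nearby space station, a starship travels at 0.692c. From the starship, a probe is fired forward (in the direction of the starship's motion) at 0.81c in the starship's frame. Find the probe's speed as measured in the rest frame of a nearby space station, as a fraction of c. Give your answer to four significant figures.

In units of c, u = (u' + v)/(1 + u'v) with u' = 0.81 and v = 0.692.
Numerator: 0.81 + 0.692 = 1.502. Denominator: 1 + (0.81)(0.692) = 1.56052.
u = 1.502/1.56052 = 0.9625, so the speed is 0.9625c.

0.9625c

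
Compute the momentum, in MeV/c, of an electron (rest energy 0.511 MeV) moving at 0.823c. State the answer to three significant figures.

0.740 MeV/c

With β = 0.823, γ = 1/√(1 − 0.823²) = 1/√0.322671 = 1.7604.
Momentum: p = γβ·mc = 1.7604 × 0.823 × 0.511 MeV/c = 0.740 MeV/c.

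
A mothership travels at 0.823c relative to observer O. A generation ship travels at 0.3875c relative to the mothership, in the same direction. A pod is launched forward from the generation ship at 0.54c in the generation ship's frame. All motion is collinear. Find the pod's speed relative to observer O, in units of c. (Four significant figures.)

Compose velocities in two stages. Stage 1 (into S'): u₁ = (0.54+0.3875)/(1+0.54×0.3875) = 0.767.
Stage 2 (into S): u = (0.767+0.823)/(1+0.767×0.823) = 0.97472, so the speed is 0.9747c.

0.9747c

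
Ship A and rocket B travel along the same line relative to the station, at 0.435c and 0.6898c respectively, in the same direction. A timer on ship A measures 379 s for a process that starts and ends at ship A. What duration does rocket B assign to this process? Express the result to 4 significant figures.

Speed of ship A in rocket B's frame: u = (v_A − v_B)/(1 − v_A v_B/c²) = (0.435 − 0.6898)/(1 − 0.435×0.6898) = −0.2548/0.699937 = −0.36403; |u| = 0.36403c.
At |u| = 0.36403c, γ = (1 − 0.132518)^(−1/2) = 1.0737.
The clock on ship A records proper time, so rocket B measures Δt = γΔτ = 1.0737 × 379 = 406.9 s.

406.9 s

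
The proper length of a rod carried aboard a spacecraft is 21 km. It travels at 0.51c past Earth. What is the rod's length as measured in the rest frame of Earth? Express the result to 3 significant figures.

γ = 1/√(1 − β²) = 1/√(1 − 0.2601) = 1/√0.7399 = 1/0.860174 = 1.1626.
Along the direction of motion the measured length is L₀/γ = 21/1.1626 = 18.1 km.

18.1 km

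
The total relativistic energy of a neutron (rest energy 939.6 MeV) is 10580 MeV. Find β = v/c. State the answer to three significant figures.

0.996

Total energy E = γmc² gives γ = 10580/939.6 = 11.26.
Hence β = √(1 − 1/γ²) = √(1 − 0.00788721) = √0.99211279 = 0.996.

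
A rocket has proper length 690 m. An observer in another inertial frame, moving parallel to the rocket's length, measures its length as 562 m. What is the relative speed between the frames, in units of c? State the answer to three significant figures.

Length contraction gives γ = L₀/L = 690/562 = 1.2278.
β = √(1 − 1/γ²) = √0.336647 = 0.580.

0.580c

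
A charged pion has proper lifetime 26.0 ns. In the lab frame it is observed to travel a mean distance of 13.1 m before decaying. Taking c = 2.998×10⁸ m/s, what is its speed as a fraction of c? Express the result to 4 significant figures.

Let x = d/(cτ) = 13.10 m / (2.998×10⁸ m/s × 2.600×10^-8 s) = 1.6806. Since d = βγcτ, x = βγ = β/√(1−β²).
Solving: β² = x²/(1+x²) = 2.82442/3.82442 = 0.738522, so β = 0.8594.

0.8594c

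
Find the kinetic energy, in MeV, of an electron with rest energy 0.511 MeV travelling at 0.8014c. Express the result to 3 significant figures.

With β = 0.8014, γ = 1/√(1 − 0.8014²) = 1/√0.35775804 = 1.67188.
Kinetic energy: K = (γ − 1)mc² = (1.67188 − 1) × 0.511 MeV = 0.67188 × 0.511 = 0.343 MeV.

0.343 MeV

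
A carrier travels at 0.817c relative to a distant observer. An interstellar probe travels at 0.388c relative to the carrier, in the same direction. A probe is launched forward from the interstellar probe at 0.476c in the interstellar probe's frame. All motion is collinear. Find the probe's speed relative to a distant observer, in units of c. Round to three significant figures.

0.969c

Compose velocities in two stages. Stage 1 (into S'): u₁ = (0.476+0.388)/(1+0.476×0.388) = 0.72931.
Stage 2 (into S): u = (0.72931+0.817)/(1+0.72931×0.817) = 0.96896, so the speed is 0.969c.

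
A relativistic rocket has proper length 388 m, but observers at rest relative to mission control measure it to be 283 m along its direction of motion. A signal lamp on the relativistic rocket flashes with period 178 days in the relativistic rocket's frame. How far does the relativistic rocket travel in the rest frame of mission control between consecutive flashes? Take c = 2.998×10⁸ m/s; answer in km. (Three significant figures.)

4.32×10^12 km

From L = L₀/γ: γ = 388/283 = 1.37102.
β = √(1 − 1/γ²) = 0.6841. Lab-frame period = γτ = 1.37102×178 days = 244.04 days. Distance = βc × γτ = 0.6841 × 2.998×10⁸ m/s × 21085056 s = 4.3244×10^15 m = 4.32×10^12 km.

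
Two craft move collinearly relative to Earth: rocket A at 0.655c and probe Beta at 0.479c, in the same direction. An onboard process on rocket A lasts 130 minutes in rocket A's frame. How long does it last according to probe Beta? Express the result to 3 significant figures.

The velocity of rocket A relative to probe Beta is (0.655 − 0.479)c / (1 − 0.655×0.479) = 0.25646c; relative speed 0.25646c.
γ for this relative speed: γ = 1/√(1 − 0.0657717) = 1.0346.
The clock on rocket A records proper time, so probe Beta measures Δt = γΔτ = 1.0346 × 130 = 134 minutes.

134 minutes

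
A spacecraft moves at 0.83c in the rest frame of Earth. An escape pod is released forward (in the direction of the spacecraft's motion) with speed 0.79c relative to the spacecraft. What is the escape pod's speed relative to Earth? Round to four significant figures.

In units of c, u = (u' + v)/(1 + u'v) with u' = 0.79 and v = 0.83.
Numerator: 0.79 + 0.83 = 1.62. Denominator: 1 + (0.79)(0.83) = 1.6557.
u = 1.62/1.6557 = 0.97844, so the speed is 0.9784c.

0.9784c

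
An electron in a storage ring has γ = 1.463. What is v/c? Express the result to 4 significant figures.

β = √(1 − 1/γ²) = √(1 − 1/2.140369) = √0.532791 = 0.7299.

0.7299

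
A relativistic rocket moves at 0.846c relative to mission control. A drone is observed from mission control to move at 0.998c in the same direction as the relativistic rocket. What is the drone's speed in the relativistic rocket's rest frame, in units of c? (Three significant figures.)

0.976c

Transform to the relativistic rocket's frame: u' = (u − v)/(1 − uv/c²).
u' = (0.998 − 0.846)/(1 − 0.998×0.846) = 0.152/0.155692 = 0.97629.
Speed in the relativistic rocket's frame: 0.976c (in the same direction).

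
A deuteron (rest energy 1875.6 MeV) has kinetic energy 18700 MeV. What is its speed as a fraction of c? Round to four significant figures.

0.9958c

γ = 1 + K/(mc²) = 1 + 18700/1875.6 = 10.97.
β = √(1 − 1/γ²) = √(1 − 0.00830973) = √0.99169027 = 0.9958.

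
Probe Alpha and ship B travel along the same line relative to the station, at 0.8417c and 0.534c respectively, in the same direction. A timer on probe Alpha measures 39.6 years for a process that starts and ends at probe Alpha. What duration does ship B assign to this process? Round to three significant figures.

47.8 years

The velocity of probe Alpha relative to ship B is (0.8417 − 0.534)c / (1 − 0.8417×0.534) = 0.55891c; relative speed 0.55891c.
γ for this relative speed: γ = 1/√(1 − 0.31238) = 1.2059.
Probe Alpha's interval is proper; time dilation gives Δt_B = γΔτ = 1.2059 × 39.6 years = 47.8 years.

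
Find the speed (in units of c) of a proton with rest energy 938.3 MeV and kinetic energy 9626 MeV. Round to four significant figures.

0.9960c

K = (γ−1)mc², so γ = 1 + 9626/938.3 = 11.259.
Then v/c = √(1 − γ⁻²) = √(1 − 0.00788861) = √0.99211139 = 0.9960.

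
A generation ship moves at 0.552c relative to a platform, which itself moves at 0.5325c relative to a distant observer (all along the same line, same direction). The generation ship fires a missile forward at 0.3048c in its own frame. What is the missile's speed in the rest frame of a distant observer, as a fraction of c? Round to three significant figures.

0.910c

Compose velocities in two stages. Stage 1 (into S'): u₁ = (0.3048+0.552)/(1+0.3048×0.552) = 0.7334.
Stage 2 (into S): u = (0.7334+0.5325)/(1+0.7334×0.5325) = 0.91037, so the speed is 0.910c.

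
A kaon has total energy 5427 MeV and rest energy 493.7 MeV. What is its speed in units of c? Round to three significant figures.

0.996c

γ = E/(mc²) = 5427/493.7 = 10.993.
β = √(1 − 1/γ²) = √(1 − 0.00827499) = √0.99172501 = 0.996.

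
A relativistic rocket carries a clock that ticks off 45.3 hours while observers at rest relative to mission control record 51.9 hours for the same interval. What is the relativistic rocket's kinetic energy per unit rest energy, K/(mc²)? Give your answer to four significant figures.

γ = Δt/Δτ = 51.9/45.3 = 1.1457.
K/(mc²) = γ − 1 = 1.1457 − 1 = 0.1457.

0.1457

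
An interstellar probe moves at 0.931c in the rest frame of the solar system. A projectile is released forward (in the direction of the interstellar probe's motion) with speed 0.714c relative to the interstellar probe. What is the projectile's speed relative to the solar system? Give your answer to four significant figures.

Relativistic velocity addition: u = (u' + v)/(1 + u'v/c²), with u' = 0.714c and v = 0.931c.
Numerator: 0.714 + 0.931 = 1.645. Denominator: 1 + (0.714)(0.931) = 1.664734.
u = 1.645/1.664734 = 0.98815, so the speed is 0.9881c.

0.9881c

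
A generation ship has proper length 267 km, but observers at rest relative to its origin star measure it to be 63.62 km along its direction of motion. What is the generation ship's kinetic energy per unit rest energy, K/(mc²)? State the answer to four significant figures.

3.197

γ = L₀/L = 267/63.62 = 4.19679.
K/(mc²) = γ − 1 = 4.19679 − 1 = 3.197.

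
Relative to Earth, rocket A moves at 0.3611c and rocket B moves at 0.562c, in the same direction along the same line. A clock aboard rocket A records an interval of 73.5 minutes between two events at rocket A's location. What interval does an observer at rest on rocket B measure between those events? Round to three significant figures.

Transform rocket A's velocity into rocket B's frame: (0.3611 − 0.562)/(1 − 0.3611·0.562) = −0.2009/0.7970618, so the relative speed is 0.25205c.
At |u| = 0.25205c, γ = (1 − 0.0635292)^(−1/2) = 1.0334.
The clock on rocket A records proper time, so rocket B measures Δt = γΔτ = 1.0334 × 73.5 = 76.0 minutes.

76.0 minutes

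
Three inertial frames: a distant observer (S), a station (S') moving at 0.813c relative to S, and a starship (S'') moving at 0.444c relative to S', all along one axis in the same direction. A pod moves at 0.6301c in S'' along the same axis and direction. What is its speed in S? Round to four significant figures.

0.9821c

Apply u = (u'+v)/(1+u'v) twice. Pod in the station frame: (0.6301+0.444)/(1+0.6301·0.444) = 1.0741/1.2797644 = 0.8393c.
That velocity, transformed to the rest frame of a distant observer: (0.8393+0.813)/(1+0.8393·0.813) = 1.6523/1.6823509 = 0.98214c.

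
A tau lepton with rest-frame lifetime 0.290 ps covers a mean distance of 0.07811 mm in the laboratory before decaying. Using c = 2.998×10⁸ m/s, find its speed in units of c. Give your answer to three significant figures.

0.668c

Let x = d/(cτ) = 7.811×10^-5 m / (2.998×10⁸ m/s × 2.900×10^-13 s) = 0.89842. Since d = βγcτ, x = βγ = β/√(1−β²).
Solving: β² = x²/(1+x²) = 0.807158/1.807158 = 0.446645, so β = 0.668.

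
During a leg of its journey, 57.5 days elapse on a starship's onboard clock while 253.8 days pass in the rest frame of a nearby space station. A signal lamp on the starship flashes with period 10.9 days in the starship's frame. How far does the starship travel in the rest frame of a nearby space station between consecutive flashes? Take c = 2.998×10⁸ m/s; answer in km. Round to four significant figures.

1.214×10^12 km

From Δt = γΔτ: γ = 253.8/57.5 = 4.41391.
β = √(1 − 1/γ²) = 0.974. Lab-frame period = γτ = 4.41391×10.9 days = 48.112 days. Distance = βc × γτ = 0.974 × 2.998×10⁸ m/s × 4156876.8 s = 1.2138×10^15 m = 1.214×10^12 km.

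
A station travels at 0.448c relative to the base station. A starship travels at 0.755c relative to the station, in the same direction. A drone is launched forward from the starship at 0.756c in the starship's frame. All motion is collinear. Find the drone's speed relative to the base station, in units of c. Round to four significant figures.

Apply u = (u'+v)/(1+u'v) twice. Drone in the station frame: (0.756+0.755)/(1+0.756·0.755) = 1.511/1.57078 = 0.96194c.
That velocity, transformed to the rest frame of the base station: (0.96194+0.448)/(1+0.96194·0.448) = 1.40994/1.43094912 = 0.98532c.

0.9853c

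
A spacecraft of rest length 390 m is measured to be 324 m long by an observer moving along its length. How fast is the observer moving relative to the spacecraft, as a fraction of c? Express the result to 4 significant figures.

0.5566c

Length contraction gives γ = L₀/L = 390/324 = 1.2037.
β = √(1 − 1/γ²) = √0.309818 = 0.5566.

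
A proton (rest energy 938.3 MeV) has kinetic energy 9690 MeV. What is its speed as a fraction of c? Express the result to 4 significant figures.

0.9961c

γ = 1 + K/(mc²) = 1 + 9690/938.3 = 11.327.
β = √(1 − 1/γ²) = √(1 − 0.00779418) = √0.99220582 = 0.9961.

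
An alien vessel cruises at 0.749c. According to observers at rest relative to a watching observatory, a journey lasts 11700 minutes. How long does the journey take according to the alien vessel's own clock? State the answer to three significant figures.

7750 minutes

With β = 0.749, γ = 1/√(1 − 0.749²) = 1/√0.438999 = 1.5093.
The moving clock records proper time: Δτ = Δt/γ = 11700/1.5093 = 7750 minutes.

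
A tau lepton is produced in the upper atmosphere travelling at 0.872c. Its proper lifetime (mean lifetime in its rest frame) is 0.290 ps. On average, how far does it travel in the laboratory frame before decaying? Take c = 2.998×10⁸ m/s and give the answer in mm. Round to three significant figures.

β² = 0.760384, so γ = 1/√0.239616 = 2.0429.
Lab-frame lifetime: Δt = γτ = 2.0429 × 0.290 ps = 0.59244 ps.
Distance: d = vΔt = 0.872 × 2.998×10⁸ m/s × 5.9244×10^-13 s = 1.55×10^-4 m = 0.155 mm.

0.155 mm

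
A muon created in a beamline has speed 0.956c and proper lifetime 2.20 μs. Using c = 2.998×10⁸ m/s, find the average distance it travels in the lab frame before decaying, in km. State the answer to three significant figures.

2.15 km

β² = 0.913936, so γ = 1/√0.086064 = 3.4087.
Lab-frame lifetime: Δt = γτ = 3.4087 × 2.20 μs = 7.4991 μs.
Distance: d = vΔt = 0.956 × 2.998×10⁸ m/s × 7.4991×10^-6 s = 2150 m = 2.15 km.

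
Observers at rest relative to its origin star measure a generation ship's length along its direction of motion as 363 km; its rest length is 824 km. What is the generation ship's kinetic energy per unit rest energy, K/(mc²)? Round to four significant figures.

From L = L₀/γ: γ = 824/363 = 2.26997.
K/(mc²) = γ − 1 = 2.26997 − 1 = 1.270.

1.270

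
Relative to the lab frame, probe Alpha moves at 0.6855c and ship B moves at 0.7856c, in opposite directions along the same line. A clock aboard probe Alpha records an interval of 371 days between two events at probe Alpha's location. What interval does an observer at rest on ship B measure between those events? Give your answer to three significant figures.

Speed of probe Alpha in ship B's frame: u = (v_A + v_B)/(1 + v_A v_B/c²) = (0.6855 + 0.7856)/(1 + 0.6855×0.7856) = 1.4711/1.5385288 = 0.95617; |u| = 0.95617c.
At |u| = 0.95617c, γ = (1 − 0.914261)^(−1/2) = 3.4152.
The clock on probe Alpha records proper time, so ship B measures Δt = γΔτ = 3.4152 × 371 = 1270 days.

1270 days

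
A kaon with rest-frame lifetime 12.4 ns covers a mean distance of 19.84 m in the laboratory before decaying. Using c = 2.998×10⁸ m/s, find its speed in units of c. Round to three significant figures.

0.983c

Lab distance = (lab lifetime)·v = γτ·βc, so βγ = d/(cτ) = 19.84/(2.998×10⁸ × 1.240×10^-8) = 5.3369.
With βγ = 5.3369: γ² = 1 + (βγ)² = 29.4825, and β = (βγ)/γ = 5.3369/5.42978 = 0.983.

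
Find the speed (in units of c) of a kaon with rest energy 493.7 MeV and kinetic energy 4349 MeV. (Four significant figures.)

γ = 1 + K/(mc²) = 1 + 4349/493.7 = 9.809.
β = √(1 − 1/γ²) = √(1 − 0.0103932) = √0.9896068 = 0.9948.

0.9948c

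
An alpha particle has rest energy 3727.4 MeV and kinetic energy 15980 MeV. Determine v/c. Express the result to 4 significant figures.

0.9820

K = (γ−1)mc², so γ = 1 + 15980/3727.4 = 5.2872.
Then v/c = √(1 − γ⁻²) = √(1 − 0.0357724) = √0.9642276 = 0.9820.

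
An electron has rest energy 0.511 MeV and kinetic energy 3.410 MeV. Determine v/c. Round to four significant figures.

0.9915

γ = 1 + K/(mc²) = 1 + 3.410/0.511 = 7.6732.
β = √(1 − 1/γ²) = √(1 − 0.0169843) = √0.9830157 = 0.9915.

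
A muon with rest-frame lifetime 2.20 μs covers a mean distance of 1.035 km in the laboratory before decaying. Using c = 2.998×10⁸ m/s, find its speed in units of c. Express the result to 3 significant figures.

0.843c

d = βγcτ ⇒ βγ = d/(cτ) = 1035 m / (659.56 m) = 1.5692.
β = (βγ)/√(1+(βγ)²) = 1.5692/√3.46239 = 0.843.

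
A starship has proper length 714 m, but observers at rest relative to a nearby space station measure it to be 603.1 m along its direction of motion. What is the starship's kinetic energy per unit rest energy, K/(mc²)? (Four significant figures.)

0.1839

γ = L₀/L = 714/603.1 = 1.18388.
K/(mc²) = γ − 1 = 1.18388 − 1 = 0.1839.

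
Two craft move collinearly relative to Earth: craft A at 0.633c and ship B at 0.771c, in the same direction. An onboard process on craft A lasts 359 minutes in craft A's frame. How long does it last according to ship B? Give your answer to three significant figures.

The velocity of craft A relative to ship B is (0.633 − 0.771)c / (1 − 0.633×0.771) = −0.26955c; relative speed 0.26955c.
At |u| = 0.26955c, γ = (1 − 0.0726572)^(−1/2) = 1.0384.
Craft A's interval is proper; time dilation gives Δt_B = γΔτ = 1.0384 × 359 minutes = 373 minutes.

373 minutes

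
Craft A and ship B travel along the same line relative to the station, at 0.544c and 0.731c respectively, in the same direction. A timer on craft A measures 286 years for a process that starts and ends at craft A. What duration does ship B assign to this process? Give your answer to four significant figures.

300.9 years

The velocity of craft A relative to ship B is (0.544 − 0.731)c / (1 − 0.544×0.731) = −0.31046c; relative speed 0.31046c.
At |u| = 0.31046c, γ = (1 − 0.0963854)^(−1/2) = 1.052.
Craft A's interval is proper; time dilation gives Δt_B = γΔτ = 1.052 × 286 years = 300.9 years.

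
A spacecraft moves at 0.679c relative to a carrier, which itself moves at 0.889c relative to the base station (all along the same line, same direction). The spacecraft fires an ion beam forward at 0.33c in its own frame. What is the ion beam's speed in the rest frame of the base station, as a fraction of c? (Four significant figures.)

Apply u = (u'+v)/(1+u'v) twice. Ion beam in the carrier frame: (0.33+0.679)/(1+0.33·0.679) = 1.009/1.22407 = 0.8243c.
That velocity, transformed to the rest frame of the base station: (0.8243+0.889)/(1+0.8243·0.889) = 1.7133/1.7328027 = 0.98874c.

0.9887c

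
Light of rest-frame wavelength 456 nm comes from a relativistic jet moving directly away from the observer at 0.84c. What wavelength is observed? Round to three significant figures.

Relativistic Doppler for wavelength: λ_obs = λ_src · √((1+β)/(1−β)).
With β = 0.84: factor = √(1.84/0.16) = 3.3912.
λ_obs = 456 × 3.3912 = 1550 nm.

1550 nm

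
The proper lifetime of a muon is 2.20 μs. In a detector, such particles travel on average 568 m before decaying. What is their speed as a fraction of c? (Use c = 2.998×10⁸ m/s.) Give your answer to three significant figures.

Let x = d/(cτ) = 568.0 m / (2.998×10⁸ m/s × 2.200×10^-6 s) = 0.86118. Since d = βγcτ, x = βγ = β/√(1−β²).
Solving: β² = x²/(1+x²) = 0.741631/1.741631 = 0.425826, so β = 0.653.

0.653c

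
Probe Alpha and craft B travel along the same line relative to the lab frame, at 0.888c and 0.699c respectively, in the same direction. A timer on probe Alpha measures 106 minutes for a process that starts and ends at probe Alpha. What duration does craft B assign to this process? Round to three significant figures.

The velocity of probe Alpha relative to craft B is (0.888 − 0.699)c / (1 − 0.888×0.699) = 0.4983c; relative speed 0.4983c.
γ for this relative speed: γ = 1/√(1 − 0.248303) = 1.1534.
The clock on probe Alpha records proper time, so craft B measures Δt = γΔτ = 1.1534 × 106 = 122 minutes.

122 minutes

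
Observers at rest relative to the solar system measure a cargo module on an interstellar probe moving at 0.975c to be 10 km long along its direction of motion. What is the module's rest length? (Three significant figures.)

γ = 1/√(1 − β²) = 1/√(1 − 0.950625) = 1/√0.049375 = 4.5004.
Proper length: L₀ = γ·L = 4.5004 × 10 = 45.0 km.

45.0 km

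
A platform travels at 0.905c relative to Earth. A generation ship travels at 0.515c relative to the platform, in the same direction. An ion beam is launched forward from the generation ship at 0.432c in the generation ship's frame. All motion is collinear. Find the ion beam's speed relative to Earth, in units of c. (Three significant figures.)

0.987c

Apply u = (u'+v)/(1+u'v) twice. Ion beam in the platform frame: (0.432+0.515)/(1+0.432·0.515) = 0.947/1.22248 = 0.77465c.
That velocity, transformed to the rest frame of Earth: (0.77465+0.905)/(1+0.77465·0.905) = 1.67965/1.70105825 = 0.98741c.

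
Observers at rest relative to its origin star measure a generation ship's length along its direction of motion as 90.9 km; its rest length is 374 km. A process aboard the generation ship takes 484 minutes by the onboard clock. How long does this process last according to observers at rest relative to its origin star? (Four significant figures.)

Length contraction gives γ = L₀/L = 374/90.9 = 4.11441.
The same γ dilates the second interval: 4.11441 × 484 minutes = 1991 minutes.

1991 minutes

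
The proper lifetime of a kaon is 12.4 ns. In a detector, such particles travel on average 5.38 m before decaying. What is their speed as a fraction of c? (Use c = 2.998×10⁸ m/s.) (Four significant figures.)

d = βγcτ ⇒ βγ = d/(cτ) = 5.380 m / (3.71752 m) = 1.4472.
β = (βγ)/√(1+(βγ)²) = 1.4472/√3.09439 = 0.8227.

0.8227c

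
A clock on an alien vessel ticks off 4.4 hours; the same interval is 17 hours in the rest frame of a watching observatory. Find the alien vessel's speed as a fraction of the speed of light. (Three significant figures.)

0.966c

γ = Δt/Δτ = 17/4.4 = 3.8636.
β = √(1 − 1/γ²) = √(1 − 0.0669909) = √0.9330091 = 0.966.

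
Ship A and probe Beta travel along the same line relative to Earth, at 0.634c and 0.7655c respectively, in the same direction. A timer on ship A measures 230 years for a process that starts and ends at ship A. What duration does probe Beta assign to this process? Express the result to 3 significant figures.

The velocity of ship A relative to probe Beta is (0.634 − 0.7655)c / (1 − 0.634×0.7655) = −0.2555c; relative speed 0.2555c.
γ for this relative speed: γ = 1/√(1 − 0.0652802) = 1.0343.
Ship A's interval is proper; time dilation gives Δt_B = γΔτ = 1.0343 × 230 years = 238 years.

238 years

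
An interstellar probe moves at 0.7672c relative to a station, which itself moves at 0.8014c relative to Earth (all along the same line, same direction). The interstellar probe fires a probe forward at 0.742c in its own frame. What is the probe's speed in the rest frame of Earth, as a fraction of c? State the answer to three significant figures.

Compose velocities in two stages. Stage 1 (into S'): u₁ = (0.742+0.7672)/(1+0.742×0.7672) = 0.96173.
Stage 2 (into S): u = (0.96173+0.8014)/(1+0.96173×0.8014) = 0.99571, so the speed is 0.996c.

0.996c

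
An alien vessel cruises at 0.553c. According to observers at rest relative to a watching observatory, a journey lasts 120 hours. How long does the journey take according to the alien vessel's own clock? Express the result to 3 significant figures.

100 hours

γ = 1/√(1 − β²) = 1/√(1 − 0.305809) = 1/√0.694191 = 1/0.833181 = 1.2002.
The moving clock records proper time: Δτ = Δt/γ = 120/1.2002 = 100 hours.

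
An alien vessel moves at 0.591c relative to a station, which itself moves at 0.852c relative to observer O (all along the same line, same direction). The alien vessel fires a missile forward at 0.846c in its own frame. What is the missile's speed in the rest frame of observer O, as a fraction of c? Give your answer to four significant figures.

Compose velocities in two stages. Stage 1 (into S'): u₁ = (0.846+0.591)/(1+0.846×0.591) = 0.95801.
Stage 2 (into S): u = (0.95801+0.852)/(1+0.95801×0.852) = 0.99658, so the speed is 0.9966c.

0.9966c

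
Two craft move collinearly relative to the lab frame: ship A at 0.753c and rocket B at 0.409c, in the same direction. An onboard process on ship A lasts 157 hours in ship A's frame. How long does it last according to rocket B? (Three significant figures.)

Speed of ship A in rocket B's frame: u = (v_A − v_B)/(1 − v_A v_B/c²) = (0.753 − 0.409)/(1 − 0.753×0.409) = 0.344/0.692023 = 0.49709; |u| = 0.49709c.
At |u| = 0.49709c, γ = (1 − 0.247098)^(−1/2) = 1.1525.
Ship A's interval is proper; time dilation gives Δt_B = γΔτ = 1.1525 × 157 hours = 181 hours.

181 hours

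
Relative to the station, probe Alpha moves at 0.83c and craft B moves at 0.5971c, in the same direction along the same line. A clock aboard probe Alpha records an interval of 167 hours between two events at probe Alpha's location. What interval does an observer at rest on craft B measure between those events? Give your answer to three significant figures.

The velocity of probe Alpha relative to craft B is (0.83 − 0.5971)c / (1 − 0.83×0.5971) = 0.46173c; relative speed 0.46173c.
At |u| = 0.46173c, γ = (1 − 0.213195)^(−1/2) = 1.1274.
The clock on probe Alpha records proper time, so craft B measures Δt = γΔτ = 1.1274 × 167 = 188 hours.

188 hours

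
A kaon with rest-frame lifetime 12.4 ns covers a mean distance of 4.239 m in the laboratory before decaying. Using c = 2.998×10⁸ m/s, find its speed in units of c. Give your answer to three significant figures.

d = βγcτ ⇒ βγ = d/(cτ) = 4.239 m / (3.71752 m) = 1.1403.
β = (βγ)/√(1+(βγ)²) = 1.1403/√2.30028 = 0.752.

0.752c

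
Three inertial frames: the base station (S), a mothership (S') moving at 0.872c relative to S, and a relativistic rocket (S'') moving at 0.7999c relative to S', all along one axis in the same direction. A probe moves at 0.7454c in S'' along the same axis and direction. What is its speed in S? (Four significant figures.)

First combine the probe and relativistic rocket (S''→S'): u₁ = (0.7454 + 0.7999)/(1 + 0.7454×0.7999) = 1.5453/1.59624546 = 0.96808.
Then combine with the mothership (S'→S): u = (0.96808 + 0.872)/(1 + 0.96808×0.872) = 1.84008/1.84416576 = 0.99778.

0.9978c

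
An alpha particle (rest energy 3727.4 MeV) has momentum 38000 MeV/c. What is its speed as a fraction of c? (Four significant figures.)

0.9952c

βγ = pc/(mc²) = 38000/3727.4 = 10.195.
Since γ² = 1 + (βγ)² = 104.938, γ = √104.938 = 10.2439, and β = (βγ)/γ = 10.195/10.2439 = 0.9952.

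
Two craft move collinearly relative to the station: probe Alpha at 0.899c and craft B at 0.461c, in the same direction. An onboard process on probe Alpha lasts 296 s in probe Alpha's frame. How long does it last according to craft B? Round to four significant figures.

Speed of probe Alpha in craft B's frame: u = (v_A − v_B)/(1 − v_A v_B/c²) = (0.899 − 0.461)/(1 − 0.899×0.461) = 0.438/0.585561 = 0.748; |u| = 0.748c.
At |u| = 0.748c, γ = (1 − 0.559504)^(−1/2) = 1.5067.
Probe Alpha's interval is proper; time dilation gives Δt_B = γΔτ = 1.5067 × 296 s = 446.0 s.

446.0 s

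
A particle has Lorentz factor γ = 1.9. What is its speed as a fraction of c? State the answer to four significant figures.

0.8503c

β = √(1 − 1/γ²) = √(1 − 1/3.61) = √0.722992 = 0.8503.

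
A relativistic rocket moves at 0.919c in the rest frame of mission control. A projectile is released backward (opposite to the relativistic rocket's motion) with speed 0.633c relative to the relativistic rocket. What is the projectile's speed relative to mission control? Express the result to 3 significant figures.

In units of c, u = (u' + v)/(1 + u'v) with u' = −0.633 and v = 0.919.
Numerator: −0.633 + 0.919 = 0.286. Denominator: 1 + (−0.633)(0.919) = 0.418273.
u = 0.286/0.418273 = 0.68376, so the speed is 0.684c.

0.684c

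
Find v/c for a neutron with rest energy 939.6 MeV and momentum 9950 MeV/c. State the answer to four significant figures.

0.9956

βγ = pc/(mc²) = 9950/939.6 = 10.59.
Since γ² = 1 + (βγ)² = 113.148, γ = √113.148 = 10.6371, and β = (βγ)/γ = 10.59/10.6371 = 0.9956.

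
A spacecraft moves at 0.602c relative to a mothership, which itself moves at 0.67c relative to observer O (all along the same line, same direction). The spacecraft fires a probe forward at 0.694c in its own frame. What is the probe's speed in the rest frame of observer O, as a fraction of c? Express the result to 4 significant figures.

0.9824c

Compose velocities in two stages. Stage 1 (into S'): u₁ = (0.694+0.602)/(1+0.694×0.602) = 0.9141.
Stage 2 (into S): u = (0.9141+0.67)/(1+0.9141×0.67) = 0.98242, so the speed is 0.9824c.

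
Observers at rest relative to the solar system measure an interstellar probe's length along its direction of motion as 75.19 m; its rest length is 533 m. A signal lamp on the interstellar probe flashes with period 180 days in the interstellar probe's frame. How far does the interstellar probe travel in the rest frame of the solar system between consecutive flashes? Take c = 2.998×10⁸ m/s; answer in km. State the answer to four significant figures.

Length contraction gives γ = L₀/L = 533/75.19 = 7.08871.
β = √(1 − 1/γ²) = 0.99. Lab-frame period = γτ = 7.08871×180 days = 1276 days. Distance = βc × γτ = 0.99 × 2.998×10⁸ m/s × 110246400 s = 3.2721×10^16 m = 3.272×10^13 km.

3.272×10^13 km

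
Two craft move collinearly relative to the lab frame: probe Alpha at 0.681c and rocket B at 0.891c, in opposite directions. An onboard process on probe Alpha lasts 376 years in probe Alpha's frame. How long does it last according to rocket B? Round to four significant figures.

1817 years

Speed of probe Alpha in rocket B's frame: u = (v_A + v_B)/(1 + v_A v_B/c²) = (0.681 + 0.891)/(1 + 0.681×0.891) = 1.572/1.606771 = 0.97836; |u| = 0.97836c.
At |u| = 0.97836c, γ = (1 − 0.957188)^(−1/2) = 4.833.
The clock on probe Alpha records proper time, so rocket B measures Δt = γΔτ = 4.833 × 376 = 1817 years.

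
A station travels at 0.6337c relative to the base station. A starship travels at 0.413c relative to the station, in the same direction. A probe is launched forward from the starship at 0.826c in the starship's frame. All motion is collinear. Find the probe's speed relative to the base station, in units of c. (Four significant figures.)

0.9824c

Compose velocities in two stages. Stage 1 (into S'): u₁ = (0.826+0.413)/(1+0.826×0.413) = 0.92384.
Stage 2 (into S): u = (0.92384+0.6337)/(1+0.92384×0.6337) = 0.9824, so the speed is 0.9824c.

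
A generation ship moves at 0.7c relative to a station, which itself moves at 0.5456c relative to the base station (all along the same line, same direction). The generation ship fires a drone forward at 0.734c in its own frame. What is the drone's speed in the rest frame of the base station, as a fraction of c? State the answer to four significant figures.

0.9842c

Apply u = (u'+v)/(1+u'v) twice. Drone in the station frame: (0.734+0.7)/(1+0.734·0.7) = 1.434/1.5138 = 0.94728c.
That velocity, transformed to the rest frame of the base station: (0.94728+0.5456)/(1+0.94728·0.5456) = 1.49288/1.516835968 = 0.98421c.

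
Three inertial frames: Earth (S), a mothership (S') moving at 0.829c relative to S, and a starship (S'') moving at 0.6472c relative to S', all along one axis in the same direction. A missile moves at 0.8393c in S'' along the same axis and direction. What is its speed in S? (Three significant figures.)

0.997c

Apply u = (u'+v)/(1+u'v) twice. Missile in the mothership frame: (0.8393+0.6472)/(1+0.8393·0.6472) = 1.4865/1.54319496 = 0.96326c.
That velocity, transformed to the rest frame of Earth: (0.96326+0.829)/(1+0.96326·0.829) = 1.79226/1.79854254 = 0.99651c.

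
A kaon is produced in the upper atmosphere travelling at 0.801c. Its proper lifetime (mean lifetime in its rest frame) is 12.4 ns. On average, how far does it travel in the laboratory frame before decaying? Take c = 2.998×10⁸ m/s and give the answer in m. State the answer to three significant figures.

4.97 m

β² = 0.641601, so γ = 1/√0.358399 = 1.6704.
Lab-frame lifetime: Δt = γτ = 1.6704 × 12.4 ns = 20.713 ns.
Distance: d = vΔt = 0.801 × 2.998×10⁸ m/s × 2.0713×10^-8 s = 4.97 m.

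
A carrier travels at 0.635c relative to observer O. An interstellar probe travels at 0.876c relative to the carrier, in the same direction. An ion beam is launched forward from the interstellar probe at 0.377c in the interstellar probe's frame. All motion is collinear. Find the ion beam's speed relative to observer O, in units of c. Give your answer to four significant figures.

0.9867c

First combine the ion beam and interstellar probe (S''→S'): u₁ = (0.377 + 0.876)/(1 + 0.377×0.876) = 1.253/1.330252 = 0.94193.
Then combine with the carrier (S'→S): u = (0.94193 + 0.635)/(1 + 0.94193×0.635) = 1.57693/1.59812555 = 0.98674.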